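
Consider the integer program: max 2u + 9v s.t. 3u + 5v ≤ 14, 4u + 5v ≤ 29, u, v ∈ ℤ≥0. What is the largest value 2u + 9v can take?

20

(u,v)=(1,2) is feasible, giving 20.
(u,v)=(0,2) is feasible, giving 18.
(u,v)=(2,1) is feasible, giving 13.
The best lattice point is (1,2), giving 20.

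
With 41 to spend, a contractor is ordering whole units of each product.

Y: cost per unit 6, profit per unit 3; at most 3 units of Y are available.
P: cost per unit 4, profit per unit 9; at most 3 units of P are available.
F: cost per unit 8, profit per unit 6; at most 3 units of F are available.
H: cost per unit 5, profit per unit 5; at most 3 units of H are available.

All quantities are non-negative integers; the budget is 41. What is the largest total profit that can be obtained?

P has the best ratio (9/4); taking only P gives at most 3×9 = 27 (stopped by the supply cap of 3).
Mixing does better — 1×Y, 3×P, 1×F, and 3×H: cost 41 ≤ 41, profit 1·3 + 3·9 + 1·6 + 3·5 = 51.

51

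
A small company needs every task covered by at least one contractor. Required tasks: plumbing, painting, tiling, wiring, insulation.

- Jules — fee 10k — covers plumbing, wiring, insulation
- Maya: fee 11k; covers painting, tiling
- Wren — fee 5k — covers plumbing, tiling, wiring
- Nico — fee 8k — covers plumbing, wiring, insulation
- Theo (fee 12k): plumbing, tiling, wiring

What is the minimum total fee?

The greedy cost-per-new-task heuristic would pick Wren, Nico, and Maya for 24, but a cheaper cover exists.
Choose Maya and Nico: together they cover plumbing, painting, tiling, wiring, insulation — every task.
Total fee: 11 + 8 = 19.
No cover costs less than 19.

19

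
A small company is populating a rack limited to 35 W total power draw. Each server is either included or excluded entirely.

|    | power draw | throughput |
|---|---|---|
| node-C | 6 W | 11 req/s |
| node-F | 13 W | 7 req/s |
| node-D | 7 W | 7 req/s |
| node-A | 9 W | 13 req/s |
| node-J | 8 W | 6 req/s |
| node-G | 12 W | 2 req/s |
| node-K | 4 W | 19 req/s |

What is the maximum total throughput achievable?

node-C + node-F + node-A + node-K: power draw 6 + 13 + 9 + 4 = 32 ≤ 35, throughput 11 + 7 + 13 + 19 = 50.
node-C + node-D + node-A + node-J + node-K: power draw 6 + 7 + 9 + 8 + 4 = 34 ≤ 35, throughput 11 + 7 + 13 + 6 + 19 = 56.
node-C + node-D + node-A + node-K: power draw 6 + 7 + 9 + 4 = 26 ≤ 35, throughput 11 + 7 + 13 + 19 = 50.
Best is node-C, node-D, node-A, node-J, and node-K with total throughput 56.

56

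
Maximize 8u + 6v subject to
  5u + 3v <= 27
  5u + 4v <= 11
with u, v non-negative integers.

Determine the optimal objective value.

(u,v)=(2,0) is feasible, giving 16.
(u,v)=(1,1) is feasible, giving 14.
Maximum is 16 at (u,v)=(2,0).

16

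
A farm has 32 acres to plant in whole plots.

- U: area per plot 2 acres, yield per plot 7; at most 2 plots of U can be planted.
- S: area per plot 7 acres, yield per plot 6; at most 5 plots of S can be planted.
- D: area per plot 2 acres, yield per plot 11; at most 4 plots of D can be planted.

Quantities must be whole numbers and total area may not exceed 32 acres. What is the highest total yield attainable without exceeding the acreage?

70

D has the best ratio (11/2); taking only D gives at most 4×11 = 44 (stopped by the supply cap of 4).
Mixing does better — 2×U, 2×S, and 4×D: area 26 ≤ 32, yield 2·7 + 2·6 + 4·11 = 70.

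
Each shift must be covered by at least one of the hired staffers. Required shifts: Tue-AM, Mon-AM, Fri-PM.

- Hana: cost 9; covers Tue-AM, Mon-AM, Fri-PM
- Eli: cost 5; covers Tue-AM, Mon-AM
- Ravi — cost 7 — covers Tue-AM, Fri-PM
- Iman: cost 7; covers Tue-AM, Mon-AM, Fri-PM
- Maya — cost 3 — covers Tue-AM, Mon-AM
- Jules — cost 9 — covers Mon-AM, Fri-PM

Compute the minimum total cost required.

7

The greedy cost-per-new-shift heuristic would pick Maya and Ravi for 10, but a cheaper cover exists.
Iman alone covers Tue-AM, Mon-AM, Fri-PM — every shift.
Total cost: 7.
No cover costs less than 7.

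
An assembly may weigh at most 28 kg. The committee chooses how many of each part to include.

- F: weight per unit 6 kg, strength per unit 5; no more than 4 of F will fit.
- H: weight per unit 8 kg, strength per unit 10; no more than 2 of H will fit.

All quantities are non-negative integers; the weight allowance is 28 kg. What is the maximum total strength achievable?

This is a bounded integer knapsack.
H has the best ratio (10/8); taking only H gives at most 2×10 = 20 (stopped by the supply cap of 2).
Mixing does better — 2×F and 2×H: weight 28 ≤ 28, strength 2·5 + 2·10 = 30.

30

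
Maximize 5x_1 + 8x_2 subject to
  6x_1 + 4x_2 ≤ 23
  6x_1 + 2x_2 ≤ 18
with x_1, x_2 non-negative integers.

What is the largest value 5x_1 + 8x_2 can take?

(x_1,x_2)=(0,5) is feasible, giving 40.
(x_1,x_2)=(1,4) is feasible, giving 37.
The best lattice point is (0,5), giving 40.

40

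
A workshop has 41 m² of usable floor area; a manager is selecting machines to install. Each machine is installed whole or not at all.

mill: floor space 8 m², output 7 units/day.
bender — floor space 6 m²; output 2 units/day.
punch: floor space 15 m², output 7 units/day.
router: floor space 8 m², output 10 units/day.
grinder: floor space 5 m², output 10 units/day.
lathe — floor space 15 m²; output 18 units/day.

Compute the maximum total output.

This is a 0-1 knapsack instance.
Take mill, router, grinder, and lathe: floor space 8 + 8 + 5 + 15 = 36 ≤ 41, output 7 + 10 + 10 + 18 = 45.
No other feasible combination does better.

45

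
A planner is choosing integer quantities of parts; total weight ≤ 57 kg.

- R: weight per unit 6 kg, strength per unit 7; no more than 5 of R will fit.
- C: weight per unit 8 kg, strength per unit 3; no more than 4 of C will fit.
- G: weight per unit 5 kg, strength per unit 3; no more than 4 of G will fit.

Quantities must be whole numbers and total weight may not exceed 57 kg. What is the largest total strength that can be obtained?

47

R has the best ratio (7/6); taking only R gives at most 5×7 = 35 (stopped by the supply cap of 5).
Mixing does better — 5×R and 4×G: weight 50 ≤ 57, strength 5·7 + 4·3 = 47.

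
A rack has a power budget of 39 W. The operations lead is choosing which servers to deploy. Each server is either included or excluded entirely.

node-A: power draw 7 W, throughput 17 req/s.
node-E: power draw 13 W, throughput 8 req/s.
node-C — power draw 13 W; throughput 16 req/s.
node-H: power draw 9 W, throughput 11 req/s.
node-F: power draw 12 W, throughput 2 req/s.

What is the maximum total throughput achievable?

44

This is a 0-1 knapsack instance.
Allowing fractional choices, the relaxed optimum would be about 50.2, but servers are indivisible.
node-A + node-E + node-C: power draw 7 + 13 + 13 = 33 ≤ 39, throughput 17 + 8 + 16 = 41.
node-A + node-E + node-H: power draw 7 + 13 + 9 = 29 ≤ 39, throughput 17 + 8 + 11 = 36.
node-A + node-C + node-H: power draw 7 + 13 + 9 = 29 ≤ 39, throughput 17 + 16 + 11 = 44.
Best is node-A, node-C, and node-H with total throughput 44.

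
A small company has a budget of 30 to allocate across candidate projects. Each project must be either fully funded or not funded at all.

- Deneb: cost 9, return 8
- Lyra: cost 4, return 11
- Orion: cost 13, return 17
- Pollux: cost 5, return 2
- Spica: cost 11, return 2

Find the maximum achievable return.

36

Allowing fractional choices, the relaxed optimum would be about 37.6, but projects are indivisible.
Lyra + Orion + Pollux: cost 4 + 13 + 5 = 22 ≤ 30, return 11 + 17 + 2 = 30.
Deneb + Lyra + Orion: cost 9 + 4 + 13 = 26 ≤ 30, return 8 + 11 + 17 = 36.
Lyra + Orion + Spica: cost 4 + 13 + 11 = 28 ≤ 30, return 11 + 17 + 2 = 30.
Best is Deneb, Lyra, and Orion with total return 36.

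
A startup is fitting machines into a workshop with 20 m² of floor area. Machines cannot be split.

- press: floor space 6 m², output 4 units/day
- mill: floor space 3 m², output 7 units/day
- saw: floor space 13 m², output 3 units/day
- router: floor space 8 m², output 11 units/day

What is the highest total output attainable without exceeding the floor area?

Treat it as a binary knapsack problem.
Allowing fractional choices, the relaxed optimum would be about 22.7, but machines are indivisible.
mill + router: floor space 3 + 8 = 11 ≤ 20, output 7 + 11 = 18.
press + mill + router: floor space 6 + 3 + 8 = 17 ≤ 20, output 4 + 7 + 11 = 22.
Best is press, mill, and router with total output 22.

22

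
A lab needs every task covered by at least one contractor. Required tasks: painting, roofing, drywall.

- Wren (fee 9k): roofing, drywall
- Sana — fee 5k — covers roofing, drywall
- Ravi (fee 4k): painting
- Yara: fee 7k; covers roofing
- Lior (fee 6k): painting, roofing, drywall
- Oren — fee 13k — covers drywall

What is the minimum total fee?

Lior alone covers painting, roofing, drywall — every task.
Total fee: 6.
No cover costs less than 6.

6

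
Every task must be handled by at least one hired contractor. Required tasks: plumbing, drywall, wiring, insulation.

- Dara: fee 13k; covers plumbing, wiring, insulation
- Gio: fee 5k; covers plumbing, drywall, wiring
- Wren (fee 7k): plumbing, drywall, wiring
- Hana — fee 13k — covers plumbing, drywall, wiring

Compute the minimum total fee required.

18

Choose Dara and Gio: together they cover plumbing, drywall, wiring, insulation — every task.
Total fee: 13 + 5 = 18.
No cover costs less than 18.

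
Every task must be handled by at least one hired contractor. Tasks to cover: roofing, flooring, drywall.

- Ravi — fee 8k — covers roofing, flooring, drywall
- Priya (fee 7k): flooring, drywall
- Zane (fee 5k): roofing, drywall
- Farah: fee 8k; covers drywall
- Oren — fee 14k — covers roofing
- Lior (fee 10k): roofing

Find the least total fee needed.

The greedy cost-per-new-task heuristic would pick Zane and Priya for 12, but a cheaper cover exists.
Ravi alone covers roofing, flooring, drywall — every task.
Total fee: 8.
No cover costs less than 8.

8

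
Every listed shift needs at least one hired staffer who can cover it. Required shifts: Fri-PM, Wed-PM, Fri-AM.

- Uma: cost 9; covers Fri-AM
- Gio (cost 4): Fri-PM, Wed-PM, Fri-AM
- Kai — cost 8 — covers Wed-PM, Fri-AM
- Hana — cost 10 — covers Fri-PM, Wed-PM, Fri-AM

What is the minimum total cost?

4

Gio alone covers Fri-PM, Wed-PM, Fri-AM — every shift.
Total cost: 4.
No cover costs less than 4.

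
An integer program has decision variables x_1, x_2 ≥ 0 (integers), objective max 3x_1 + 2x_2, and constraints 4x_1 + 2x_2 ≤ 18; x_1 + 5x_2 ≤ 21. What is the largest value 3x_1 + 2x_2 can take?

15

The continuous relaxation peaks at (2.67, 3.67) with value 15.33; rounding to a feasible lattice point costs some objective.
(x_1,x_2)=(3,3): 4·3+2·3=18≤18, 1·3+5·3=18≤21, objective 15.
(x_1,x_2)=(3,2): 4·3+2·2=16≤18, 1·3+5·2=13≤21, objective 13.
(x_1,x_2)=(2,3): 4·2+2·3=14≤18, 1·2+5·3=17≤21, objective 12.
No feasible integer point exceeds 15.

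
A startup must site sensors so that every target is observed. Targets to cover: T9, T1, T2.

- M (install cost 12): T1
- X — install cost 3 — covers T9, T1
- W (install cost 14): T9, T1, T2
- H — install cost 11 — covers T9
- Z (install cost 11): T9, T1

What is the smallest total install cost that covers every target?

14

W alone covers T9, T1, T2 — every target.
Total install cost: 14.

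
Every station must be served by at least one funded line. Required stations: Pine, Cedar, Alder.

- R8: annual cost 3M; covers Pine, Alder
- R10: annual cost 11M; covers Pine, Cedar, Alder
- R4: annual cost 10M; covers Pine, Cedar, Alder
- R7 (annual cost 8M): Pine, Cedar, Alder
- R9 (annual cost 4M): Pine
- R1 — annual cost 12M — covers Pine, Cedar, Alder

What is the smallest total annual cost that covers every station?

8

This is a weighted set-cover instance.
The greedy cost-per-new-station heuristic would pick R8 and R7 for 11, but a cheaper cover exists.
R7 alone covers Pine, Cedar, Alder — every station.
Total annual cost: 8.
No cover costs less than 8.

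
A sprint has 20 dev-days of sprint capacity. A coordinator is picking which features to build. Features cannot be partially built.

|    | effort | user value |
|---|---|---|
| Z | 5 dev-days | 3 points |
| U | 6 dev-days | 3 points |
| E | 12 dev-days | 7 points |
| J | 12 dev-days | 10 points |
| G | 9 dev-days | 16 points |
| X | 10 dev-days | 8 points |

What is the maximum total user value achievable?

Allowing fractional choices, the relaxed optimum would be about 25.2, but features are indivisible.
Z + G: effort 5 + 9 = 14 ≤ 20, user value 3 + 16 = 19.
G + X: effort 9 + 10 = 19 ≤ 20, user value 16 + 8 = 24.
Z + U + G: effort 5 + 6 + 9 = 20 ≤ 20, user value 3 + 3 + 16 = 22.
Best is G and X with total user value 24.

24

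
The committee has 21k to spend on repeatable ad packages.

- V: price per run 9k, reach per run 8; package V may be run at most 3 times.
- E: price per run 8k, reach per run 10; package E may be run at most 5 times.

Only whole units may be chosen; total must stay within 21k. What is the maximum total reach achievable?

1×V and 1×E: price 17 ≤ 21, reach 1·8 + 1·10 = 18.
2×E: price 16 ≤ 21, reach 2·10 = 20.
Best is 20.

20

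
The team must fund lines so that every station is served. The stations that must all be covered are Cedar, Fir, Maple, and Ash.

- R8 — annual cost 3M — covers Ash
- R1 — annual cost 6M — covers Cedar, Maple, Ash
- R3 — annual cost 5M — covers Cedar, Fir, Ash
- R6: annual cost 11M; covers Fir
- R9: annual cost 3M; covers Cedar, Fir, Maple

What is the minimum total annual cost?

6

This is an integer covering problem.
Choose R8 and R9: together they cover Cedar, Fir, Maple, Ash — every station.
Total annual cost: 3 + 3 = 6.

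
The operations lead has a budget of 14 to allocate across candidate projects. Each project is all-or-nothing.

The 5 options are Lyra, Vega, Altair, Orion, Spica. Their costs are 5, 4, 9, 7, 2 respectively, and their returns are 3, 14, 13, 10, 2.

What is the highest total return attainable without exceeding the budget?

Vega + Orion + Spica: cost 4 + 7 + 2 = 13 ≤ 14, return 14 + 10 + 2 = 26.
Vega + Altair: cost 4 + 9 = 13 ≤ 14, return 14 + 13 = 27.
Best is Vega and Altair with total return 27.

27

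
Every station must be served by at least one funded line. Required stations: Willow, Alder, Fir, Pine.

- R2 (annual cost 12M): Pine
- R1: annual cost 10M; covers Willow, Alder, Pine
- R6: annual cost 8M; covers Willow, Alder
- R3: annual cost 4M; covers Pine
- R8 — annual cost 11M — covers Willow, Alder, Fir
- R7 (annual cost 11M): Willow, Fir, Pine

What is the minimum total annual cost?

This is a weighted set-cover instance.
The greedy cost-per-new-station heuristic would pick R1 and R8 for 21, but a cheaper cover exists.
Choose R3 and R8: together they cover Willow, Alder, Fir, Pine — every station.
Total annual cost: 4 + 11 = 15.
No cover costs less than 15.

15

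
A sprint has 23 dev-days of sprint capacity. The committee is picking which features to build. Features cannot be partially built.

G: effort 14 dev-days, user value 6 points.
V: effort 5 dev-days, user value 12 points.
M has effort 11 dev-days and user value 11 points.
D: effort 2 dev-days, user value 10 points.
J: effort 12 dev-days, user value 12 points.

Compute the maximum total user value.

This is an integer program with binary decision variables.
Take V, D, and J: effort 5 + 2 + 12 = 19 ≤ 23, user value 12 + 10 + 12 = 34.
No other feasible combination does better.

34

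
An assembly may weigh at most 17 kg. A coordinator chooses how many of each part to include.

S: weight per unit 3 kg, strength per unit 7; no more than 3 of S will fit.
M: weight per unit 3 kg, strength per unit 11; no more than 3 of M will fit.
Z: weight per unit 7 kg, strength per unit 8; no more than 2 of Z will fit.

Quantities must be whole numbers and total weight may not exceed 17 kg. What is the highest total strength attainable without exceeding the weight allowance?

47

2×S and 3×M: weight 15 ≤ 17, strength 2·7 + 3·11 = 47.
3×S and 2×M: weight 15 ≤ 17, strength 3·7 + 2·11 = 43.
Best is 47.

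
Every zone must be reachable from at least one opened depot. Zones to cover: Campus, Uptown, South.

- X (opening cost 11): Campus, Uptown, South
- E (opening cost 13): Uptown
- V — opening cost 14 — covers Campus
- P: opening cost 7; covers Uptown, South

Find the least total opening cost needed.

X alone covers Campus, Uptown, South — every zone.
Total opening cost: 11.

11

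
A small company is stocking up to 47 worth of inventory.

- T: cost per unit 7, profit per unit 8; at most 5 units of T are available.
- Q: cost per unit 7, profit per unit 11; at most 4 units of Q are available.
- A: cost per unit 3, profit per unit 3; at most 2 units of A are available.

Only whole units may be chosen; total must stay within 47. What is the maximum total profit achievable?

63

2×T, 4×Q, and 1×A: cost 45 ≤ 47, profit 2·8 + 4·11 + 1·3 = 63.
2×T and 4×Q: cost 42 ≤ 47, profit 2·8 + 4·11 = 60.
Best is 63.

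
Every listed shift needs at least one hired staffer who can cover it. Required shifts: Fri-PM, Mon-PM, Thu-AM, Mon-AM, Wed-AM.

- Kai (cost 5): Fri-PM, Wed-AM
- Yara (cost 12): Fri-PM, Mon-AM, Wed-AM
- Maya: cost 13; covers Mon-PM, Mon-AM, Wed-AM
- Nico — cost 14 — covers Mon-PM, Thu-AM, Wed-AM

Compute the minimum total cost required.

This is a weighted set-cover instance.
Choose Yara and Nico: together they cover Fri-PM, Mon-PM, Thu-AM, Mon-AM, Wed-AM — every shift.
Total cost: 12 + 14 = 26.

26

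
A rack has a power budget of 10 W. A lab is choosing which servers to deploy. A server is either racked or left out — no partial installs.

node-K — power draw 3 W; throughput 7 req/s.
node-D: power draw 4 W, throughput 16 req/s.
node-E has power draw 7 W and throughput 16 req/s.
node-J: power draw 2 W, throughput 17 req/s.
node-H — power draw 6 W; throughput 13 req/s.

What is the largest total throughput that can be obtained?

40

Treat it as a binary knapsack problem.
Allowing fractional choices, the relaxed optimum would be about 42.3, but servers are indivisible.
node-D + node-J: power draw 4 + 2 = 6 ≤ 10, throughput 16 + 17 = 33.
node-K + node-D + node-J: power draw 3 + 4 + 2 = 9 ≤ 10, throughput 7 + 16 + 17 = 40.
Best is node-K, node-D, and node-J with total throughput 40.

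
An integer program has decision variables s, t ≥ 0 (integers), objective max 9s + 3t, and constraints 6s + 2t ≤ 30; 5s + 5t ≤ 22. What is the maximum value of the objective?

36

(s,t)=(4,0): 6·4+2·0=24≤30, 5·4+5·0=20≤22, objective 36.
(s,t)=(3,1): 6·3+2·1=20≤30, 5·3+5·1=20≤22, objective 30.
(s,t)=(3,0): 6·3+2·0=18≤30, 5·3+5·0=15≤22, objective 27.
No feasible integer point exceeds 36.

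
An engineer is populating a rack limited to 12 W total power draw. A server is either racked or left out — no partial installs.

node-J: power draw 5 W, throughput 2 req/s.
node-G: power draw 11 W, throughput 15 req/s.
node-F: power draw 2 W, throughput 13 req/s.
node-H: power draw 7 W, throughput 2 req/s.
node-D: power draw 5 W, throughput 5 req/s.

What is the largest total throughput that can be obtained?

Take node-J, node-F, and node-D: power draw 5 + 2 + 5 = 12 ≤ 12, throughput 2 + 13 + 5 = 20.
No other feasible combination does better.

20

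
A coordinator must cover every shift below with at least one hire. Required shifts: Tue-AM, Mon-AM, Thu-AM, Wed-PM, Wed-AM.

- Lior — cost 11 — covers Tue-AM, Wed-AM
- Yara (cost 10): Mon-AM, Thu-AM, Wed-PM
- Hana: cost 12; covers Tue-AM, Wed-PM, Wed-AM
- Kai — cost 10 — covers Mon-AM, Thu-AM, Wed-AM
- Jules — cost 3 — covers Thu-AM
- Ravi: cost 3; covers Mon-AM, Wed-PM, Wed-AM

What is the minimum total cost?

17

This is an integer covering problem.
Choose Lior, Jules, and Ravi: together they cover Tue-AM, Mon-AM, Thu-AM, Wed-PM, Wed-AM — every shift.
Total cost: 11 + 3 + 3 = 17.
No cover costs less than 17.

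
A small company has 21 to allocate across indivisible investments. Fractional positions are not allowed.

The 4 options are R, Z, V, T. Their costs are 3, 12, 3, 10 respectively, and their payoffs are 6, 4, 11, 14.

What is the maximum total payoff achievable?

R + V + T: cost 3 + 3 + 10 = 16 ≤ 21, payoff 6 + 11 + 14 = 31.
V + T: cost 3 + 10 = 13 ≤ 21, payoff 11 + 14 = 25.
R + Z + V: cost 3 + 12 + 3 = 18 ≤ 21, payoff 6 + 4 + 11 = 21.
Best is R, V, and T with total payoff 31.

31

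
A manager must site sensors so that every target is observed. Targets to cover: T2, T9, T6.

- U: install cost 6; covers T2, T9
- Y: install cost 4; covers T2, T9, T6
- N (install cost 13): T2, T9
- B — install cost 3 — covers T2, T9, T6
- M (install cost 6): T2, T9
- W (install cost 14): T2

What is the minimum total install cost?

B alone covers T2, T9, T6 — every target.
Total install cost: 3.
No cover costs less than 3.

3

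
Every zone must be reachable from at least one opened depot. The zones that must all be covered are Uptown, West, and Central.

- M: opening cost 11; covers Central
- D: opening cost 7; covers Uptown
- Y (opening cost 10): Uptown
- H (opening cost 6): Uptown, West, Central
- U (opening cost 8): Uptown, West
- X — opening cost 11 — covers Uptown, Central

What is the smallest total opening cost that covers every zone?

H alone covers Uptown, West, Central — every zone.
Total opening cost: 6.
No cover costs less than 6.

6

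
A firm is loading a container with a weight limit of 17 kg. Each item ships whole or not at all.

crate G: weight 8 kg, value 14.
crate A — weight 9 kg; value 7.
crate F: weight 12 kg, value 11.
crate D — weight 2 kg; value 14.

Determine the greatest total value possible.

28

Allowing fractional choices, the relaxed optimum would be about 34.4, but items are indivisible.
crate G + crate D: weight 8 + 2 = 10 ≤ 17, value 14 + 14 = 28.
crate F + crate D: weight 12 + 2 = 14 ≤ 17, value 11 + 14 = 25.
Best is crate G and crate D with total value 28.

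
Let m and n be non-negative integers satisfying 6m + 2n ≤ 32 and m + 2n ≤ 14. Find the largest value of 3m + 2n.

Relaxing integrality, the LP optimum is 21.20 at (m,n) = (3.6, 5.2), which is not an integer point.
(m,n)=(4,4): 6·4+2·4=32≤32, 1·4+2·4=12≤14, objective 20.
(m,n)=(3,5): 6·3+2·5=28≤32, 1·3+2·5=13≤14, objective 19.
(m,n)=(4,3): 6·4+2·3=30≤32, 1·4+2·3=10≤14, objective 18.
(m,n)=(2,6): 6·2+2·6=24≤32, 1·2+2·6=14≤14, objective 18.
Maximum is 20 at (m,n)=(4,4).

20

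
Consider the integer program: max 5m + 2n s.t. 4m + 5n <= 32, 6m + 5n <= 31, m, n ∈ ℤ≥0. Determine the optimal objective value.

25

Relaxing integrality, the LP optimum is 25.83 at (m,n) = (5.17, 0), which is not an integer point.
(m,n)=(5,0): 4·5+5·0=20≤32, 6·5+5·0=30≤31, objective 25.
(m,n)=(4,1): 4·4+5·1=21≤32, 6·4+5·1=29≤31, objective 22.
(m,n)=(4,0): 4·4+5·0=16≤32, 6·4+5·0=24≤31, objective 20.
Maximum is 25 at (m,n)=(5,0).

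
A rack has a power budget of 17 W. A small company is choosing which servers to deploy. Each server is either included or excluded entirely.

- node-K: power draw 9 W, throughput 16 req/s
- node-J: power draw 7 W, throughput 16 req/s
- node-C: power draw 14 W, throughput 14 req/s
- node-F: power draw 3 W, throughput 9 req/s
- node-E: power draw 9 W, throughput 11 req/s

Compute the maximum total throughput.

Allowing fractional choices, the relaxed optimum would be about 37.4, but servers are indivisible.
node-K + node-J: power draw 9 + 7 = 16 ≤ 17, throughput 16 + 16 = 32.
node-J + node-F: power draw 7 + 3 = 10 ≤ 17, throughput 16 + 9 = 25.
node-J + node-E: power draw 7 + 9 = 16 ≤ 17, throughput 16 + 11 = 27.
Best is node-K and node-J with total throughput 32.

32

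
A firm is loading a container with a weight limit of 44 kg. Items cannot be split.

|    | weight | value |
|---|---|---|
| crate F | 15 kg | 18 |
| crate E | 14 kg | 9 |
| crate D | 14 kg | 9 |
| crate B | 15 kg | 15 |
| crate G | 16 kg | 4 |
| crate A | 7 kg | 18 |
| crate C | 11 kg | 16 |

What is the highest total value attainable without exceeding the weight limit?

crate B + crate A + crate C: weight 15 + 7 + 11 = 33 ≤ 44, value 15 + 18 + 16 = 49.
crate F + crate A + crate C: weight 15 + 7 + 11 = 33 ≤ 44, value 18 + 18 + 16 = 52.
crate F + crate B + crate A: weight 15 + 15 + 7 = 37 ≤ 44, value 18 + 15 + 18 = 51.
Best is crate F, crate A, and crate C with total value 52.

52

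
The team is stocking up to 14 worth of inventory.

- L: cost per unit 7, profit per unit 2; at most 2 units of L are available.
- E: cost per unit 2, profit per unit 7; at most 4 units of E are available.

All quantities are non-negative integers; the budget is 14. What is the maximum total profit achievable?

28

This is a bounded integer knapsack.
E has the best ratio (7/2); taking only E gives at most 4×7 = 28 (stopped by the supply cap of 4).
Optimal: 4×E: cost 8 ≤ 14, profit 4·7 = 28.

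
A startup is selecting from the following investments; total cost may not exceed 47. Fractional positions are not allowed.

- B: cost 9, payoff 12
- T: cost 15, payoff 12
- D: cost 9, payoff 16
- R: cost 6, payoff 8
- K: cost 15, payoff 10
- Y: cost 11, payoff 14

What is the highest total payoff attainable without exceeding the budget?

54

This is an integer program with binary decision variables.
Take B, T, D, and Y: cost 9 + 15 + 9 + 11 = 44 ≤ 47, payoff 12 + 12 + 16 + 14 = 54.
No other feasible combination does better.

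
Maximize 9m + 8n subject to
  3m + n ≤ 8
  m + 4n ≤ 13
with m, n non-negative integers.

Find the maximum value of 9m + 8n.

The continuous relaxation peaks at (1.73, 2.82) with value 38.09; rounding to a feasible lattice point costs some objective.
(m,n)=(2,2): 3·2+1·2=8≤8, 1·2+4·2=10≤13, objective 34.
(m,n)=(1,3): 3·1+1·3=6≤8, 1·1+4·3=13≤13, objective 33.
(m,n)=(2,1): 3·2+1·1=7≤8, 1·2+4·1=6≤13, objective 26.
Maximum is 34 at (m,n)=(2,2).

34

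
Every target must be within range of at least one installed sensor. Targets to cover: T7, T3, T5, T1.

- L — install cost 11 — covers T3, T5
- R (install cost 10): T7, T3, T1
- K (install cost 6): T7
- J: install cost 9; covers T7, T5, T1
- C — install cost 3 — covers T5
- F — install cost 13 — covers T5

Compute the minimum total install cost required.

This is an integer covering problem.
The greedy cost-per-new-target heuristic would pick J and R for 19, but a cheaper cover exists.
Choose R and C: together they cover T7, T3, T5, T1 — every target.
Total install cost: 10 + 3 = 13.
No cover costs less than 13.

13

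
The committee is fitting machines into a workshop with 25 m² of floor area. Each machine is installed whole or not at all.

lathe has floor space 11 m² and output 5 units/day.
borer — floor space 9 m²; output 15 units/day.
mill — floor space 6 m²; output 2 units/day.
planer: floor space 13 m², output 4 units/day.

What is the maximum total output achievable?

This is a 0-1 knapsack instance.
borer + planer: floor space 9 + 13 = 22 ≤ 25, output 15 + 4 = 19.
borer + mill: floor space 9 + 6 = 15 ≤ 25, output 15 + 2 = 17.
lathe + borer: floor space 11 + 9 = 20 ≤ 25, output 5 + 15 = 20.
Best is lathe and borer with total output 20.

20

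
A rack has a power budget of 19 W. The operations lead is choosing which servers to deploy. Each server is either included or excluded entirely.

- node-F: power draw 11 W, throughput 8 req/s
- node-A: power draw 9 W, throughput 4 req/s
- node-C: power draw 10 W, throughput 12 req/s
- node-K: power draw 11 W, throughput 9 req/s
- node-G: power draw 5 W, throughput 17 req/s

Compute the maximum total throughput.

This is a 0-1 knapsack instance.
node-K + node-G: power draw 11 + 5 = 16 ≤ 19, throughput 9 + 17 = 26.
node-C + node-G: power draw 10 + 5 = 15 ≤ 19, throughput 12 + 17 = 29.
node-F + node-G: power draw 11 + 5 = 16 ≤ 19, throughput 8 + 17 = 25.
Best is node-C and node-G with total throughput 29.

29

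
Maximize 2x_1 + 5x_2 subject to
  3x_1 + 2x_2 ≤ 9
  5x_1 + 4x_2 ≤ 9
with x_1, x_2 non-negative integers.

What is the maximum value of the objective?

The continuous relaxation peaks at (0, 2.25) with value 11.25; rounding to a feasible lattice point costs some objective.
(x_1,x_2)=(0,2): 3·0+2·2=4≤9, 5·0+4·2=8≤9, objective 10.
(x_1,x_2)=(1,1): 3·1+2·1=5≤9, 5·1+4·1=9≤9, objective 7.
(x_1,x_2)=(0,1): 3·0+2·1=2≤9, 5·0+4·1=4≤9, objective 5.
Maximum is 10 at (x_1,x_2)=(0,2).

10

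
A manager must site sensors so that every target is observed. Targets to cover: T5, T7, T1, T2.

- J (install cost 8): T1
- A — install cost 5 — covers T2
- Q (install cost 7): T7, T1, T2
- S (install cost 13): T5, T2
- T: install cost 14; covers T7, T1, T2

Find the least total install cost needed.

20

Choose Q and S: together they cover T5, T7, T1, T2 — every target.
Total install cost: 7 + 13 = 20.
No cover costs less than 20.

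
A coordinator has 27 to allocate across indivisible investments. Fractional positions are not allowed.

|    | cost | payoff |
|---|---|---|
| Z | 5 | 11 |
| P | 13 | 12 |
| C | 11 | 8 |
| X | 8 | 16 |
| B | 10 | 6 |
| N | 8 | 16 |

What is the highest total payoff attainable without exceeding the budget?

Take Z, X, and N: cost 5 + 8 + 8 = 21 ≤ 27, payoff 11 + 16 + 16 = 43.
No other feasible combination does better.

43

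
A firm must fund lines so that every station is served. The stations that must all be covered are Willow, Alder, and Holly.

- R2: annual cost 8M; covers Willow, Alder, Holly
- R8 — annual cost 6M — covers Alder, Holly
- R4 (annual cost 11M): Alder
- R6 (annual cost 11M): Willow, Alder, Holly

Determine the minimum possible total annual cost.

8

R2 alone covers Willow, Alder, Holly — every station.
Total annual cost: 8.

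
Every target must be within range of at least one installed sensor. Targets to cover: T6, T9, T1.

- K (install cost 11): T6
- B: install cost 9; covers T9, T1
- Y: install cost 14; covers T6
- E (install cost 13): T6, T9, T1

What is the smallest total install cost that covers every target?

13

This is an integer covering problem.
E alone covers T6, T9, T1 — every target.
Total install cost: 13.
No cover costs less than 13.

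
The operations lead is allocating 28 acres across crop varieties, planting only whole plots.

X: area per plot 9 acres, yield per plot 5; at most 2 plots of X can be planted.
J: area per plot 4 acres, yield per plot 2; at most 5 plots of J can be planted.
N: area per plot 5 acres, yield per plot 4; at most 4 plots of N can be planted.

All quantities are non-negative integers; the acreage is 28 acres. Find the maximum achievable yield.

20

N has the best ratio (4/5); taking only N gives at most 4×4 = 16 (stopped by the supply cap of 4).
Mixing does better — 2×J and 4×N: area 28 ≤ 28, yield 2·2 + 4·4 = 20.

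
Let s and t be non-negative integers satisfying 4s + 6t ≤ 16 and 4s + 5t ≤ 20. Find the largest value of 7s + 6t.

(s,t)=(4,0) is feasible, giving 28.
(s,t)=(3,0) is feasible, giving 21.
Maximum is 28 at (s,t)=(4,0).

28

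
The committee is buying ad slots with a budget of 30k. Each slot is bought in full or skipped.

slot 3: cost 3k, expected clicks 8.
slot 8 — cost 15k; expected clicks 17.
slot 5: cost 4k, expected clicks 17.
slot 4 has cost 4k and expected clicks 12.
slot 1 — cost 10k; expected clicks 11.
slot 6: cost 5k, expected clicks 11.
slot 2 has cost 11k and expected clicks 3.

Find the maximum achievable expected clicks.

This is a 0-1 knapsack instance.
Take slot 3, slot 5, slot 4, slot 1, and slot 6: cost 3 + 4 + 4 + 10 + 5 = 26 ≤ 30, expected clicks 8 + 17 + 12 + 11 + 11 = 59.
No other feasible combination does better.

59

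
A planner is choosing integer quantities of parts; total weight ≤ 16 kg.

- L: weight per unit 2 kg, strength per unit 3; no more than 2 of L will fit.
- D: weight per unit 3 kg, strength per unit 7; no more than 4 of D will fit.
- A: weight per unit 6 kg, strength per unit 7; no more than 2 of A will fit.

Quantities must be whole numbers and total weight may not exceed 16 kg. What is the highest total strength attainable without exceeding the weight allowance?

This is a bounded integer knapsack.
Take 2×L and 4×D: weight 16 ≤ 16, strength 2·3 + 4·7 = 34.
D has the best ratio (7/3) and is taken to its limit of 4; remaining capacity is filled optimally with the others.

34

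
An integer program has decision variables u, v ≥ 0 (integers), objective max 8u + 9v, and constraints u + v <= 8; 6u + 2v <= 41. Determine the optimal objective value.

(u,v)=(0,8): 1·0+1·8=8≤8, 6·0+2·8=16≤41, objective 72.
(u,v)=(1,7): 1·1+1·7=8≤8, 6·1+2·7=20≤41, objective 71.
(u,v)=(0,7): 1·0+1·7=7≤8, 6·0+2·7=14≤41, objective 63.
The best lattice point is (0,8), giving 72.

72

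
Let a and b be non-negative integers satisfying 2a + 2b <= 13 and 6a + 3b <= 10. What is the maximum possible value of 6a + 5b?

(a,b)=(0,3): 2·0+2·3=6≤13, 6·0+3·3=9≤10, objective 15.
(a,b)=(0,2): 2·0+2·2=4≤13, 6·0+3·2=6≤10, objective 10.
No feasible integer point exceeds 15.

15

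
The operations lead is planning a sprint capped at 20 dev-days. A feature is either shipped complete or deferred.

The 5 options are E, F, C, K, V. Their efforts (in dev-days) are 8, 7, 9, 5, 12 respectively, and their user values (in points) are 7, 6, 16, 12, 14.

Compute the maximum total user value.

Allowing fractional choices, the relaxed optimum would be about 35.0, but features are indivisible.
C + K: effort 9 + 5 = 14 ≤ 20, user value 16 + 12 = 28.
K + V: effort 5 + 12 = 17 ≤ 20, user value 12 + 14 = 26.
E + F + K: effort 8 + 7 + 5 = 20 ≤ 20, user value 7 + 6 + 12 = 25.
Best is C and K with total user value 28.

28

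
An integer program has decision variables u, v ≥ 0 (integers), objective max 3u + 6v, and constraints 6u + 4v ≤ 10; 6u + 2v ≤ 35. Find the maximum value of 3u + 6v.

12

The continuous relaxation peaks at (0, 2.5) with value 15.00; rounding to a feasible lattice point costs some objective.
(u,v)=(0,2): 6·0+4·2=8≤10, 6·0+2·2=4≤35, objective 12.
(u,v)=(1,1): 6·1+4·1=10≤10, 6·1+2·1=8≤35, objective 9.
(u,v)=(0,1): 6·0+4·1=4≤10, 6·0+2·1=2≤35, objective 6.
No feasible integer point exceeds 12.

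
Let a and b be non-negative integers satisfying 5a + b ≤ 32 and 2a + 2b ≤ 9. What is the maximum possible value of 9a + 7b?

36

(a,b)=(4,0): 5·4+1·0=20≤32, 2·4+2·0=8≤9, objective 36.
(a,b)=(3,1): 5·3+1·1=16≤32, 2·3+2·1=8≤9, objective 34.
(a,b)=(3,0): 5·3+1·0=15≤32, 2·3+2·0=6≤9, objective 27.
Maximum is 36 at (a,b)=(4,0).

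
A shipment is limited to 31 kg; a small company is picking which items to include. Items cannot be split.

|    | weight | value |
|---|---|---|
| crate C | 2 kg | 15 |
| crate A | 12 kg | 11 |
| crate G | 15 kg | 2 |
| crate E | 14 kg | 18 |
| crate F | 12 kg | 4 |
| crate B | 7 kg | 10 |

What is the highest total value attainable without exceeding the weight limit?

44

Treat it as a binary knapsack problem.
Allowing fractional choices, the relaxed optimum would be about 50.3, but items are indivisible.
crate C + crate A + crate E: weight 2 + 12 + 14 = 28 ≤ 31, value 15 + 11 + 18 = 44.
crate C + crate E + crate B: weight 2 + 14 + 7 = 23 ≤ 31, value 15 + 18 + 10 = 43.
Best is crate C, crate A, and crate E with total value 44.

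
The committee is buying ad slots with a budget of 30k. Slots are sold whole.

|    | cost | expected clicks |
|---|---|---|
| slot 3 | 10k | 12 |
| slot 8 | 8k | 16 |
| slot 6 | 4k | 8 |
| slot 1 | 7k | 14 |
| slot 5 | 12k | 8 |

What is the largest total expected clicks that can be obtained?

slot 3 + slot 8 + slot 6 + slot 1: cost 10 + 8 + 4 + 7 = 29 ≤ 30, expected clicks 12 + 16 + 8 + 14 = 50.
slot 3 + slot 8 + slot 1: cost 10 + 8 + 7 = 25 ≤ 30, expected clicks 12 + 16 + 14 = 42.
slot 8 + slot 6 + slot 1: cost 8 + 4 + 7 = 19 ≤ 30, expected clicks 16 + 8 + 14 = 38.
Best is slot 3, slot 8, slot 6, and slot 1 with total expected clicks 50.

50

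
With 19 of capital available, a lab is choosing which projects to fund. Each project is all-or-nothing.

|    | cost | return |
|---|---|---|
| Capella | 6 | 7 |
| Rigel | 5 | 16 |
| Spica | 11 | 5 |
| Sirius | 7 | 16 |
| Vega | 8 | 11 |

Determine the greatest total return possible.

Take Capella, Rigel, and Sirius: cost 6 + 5 + 7 = 18 ≤ 19, return 7 + 16 + 16 = 39.
No other feasible combination does better.

39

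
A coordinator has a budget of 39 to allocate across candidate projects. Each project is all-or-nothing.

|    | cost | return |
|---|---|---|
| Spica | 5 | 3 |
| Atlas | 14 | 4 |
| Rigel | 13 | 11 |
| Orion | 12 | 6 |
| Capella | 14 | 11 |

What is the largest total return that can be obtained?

Take Rigel, Orion, and Capella: cost 13 + 12 + 14 = 39 ≤ 39, return 11 + 6 + 11 = 28.
No other feasible combination does better.

28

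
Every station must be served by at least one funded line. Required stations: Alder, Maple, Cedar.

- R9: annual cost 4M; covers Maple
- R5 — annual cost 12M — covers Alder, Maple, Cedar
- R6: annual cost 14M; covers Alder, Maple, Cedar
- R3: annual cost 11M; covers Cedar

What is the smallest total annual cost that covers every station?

R5 alone covers Alder, Maple, Cedar — every station.
Total annual cost: 12.

12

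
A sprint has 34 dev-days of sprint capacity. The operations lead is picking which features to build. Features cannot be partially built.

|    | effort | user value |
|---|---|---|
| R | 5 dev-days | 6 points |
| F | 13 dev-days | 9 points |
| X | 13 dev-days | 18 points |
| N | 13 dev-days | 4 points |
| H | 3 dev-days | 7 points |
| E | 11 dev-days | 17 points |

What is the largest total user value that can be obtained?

48

This is an integer program with binary decision variables.
Allowing fractional choices, the relaxed optimum would be about 49.4, but features are indivisible.
R + X + E: effort 5 + 13 + 11 = 29 ≤ 34, user value 6 + 18 + 17 = 41.
R + X + H + E: effort 5 + 13 + 3 + 11 = 32 ≤ 34, user value 6 + 18 + 7 + 17 = 48.
X + H + E: effort 13 + 3 + 11 = 27 ≤ 34, user value 18 + 7 + 17 = 42.
Best is R, X, H, and E with total user value 48.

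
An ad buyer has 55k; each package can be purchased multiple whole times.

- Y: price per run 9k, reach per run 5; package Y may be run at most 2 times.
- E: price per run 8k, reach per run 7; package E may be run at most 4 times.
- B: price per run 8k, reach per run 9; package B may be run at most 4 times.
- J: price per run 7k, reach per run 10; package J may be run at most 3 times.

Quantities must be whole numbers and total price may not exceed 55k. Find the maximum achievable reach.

1×E, 3×B, and 3×J: price 53 ≤ 55, reach 1·7 + 3·9 + 3·10 = 64.
4×B and 3×J: price 53 ≤ 55, reach 4·9 + 3·10 = 66.
Best is 66.

66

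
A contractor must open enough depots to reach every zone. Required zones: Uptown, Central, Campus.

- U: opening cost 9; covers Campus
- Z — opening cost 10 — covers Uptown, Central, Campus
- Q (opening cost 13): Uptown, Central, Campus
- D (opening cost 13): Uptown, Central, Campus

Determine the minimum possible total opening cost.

10

Z alone covers Uptown, Central, Campus — every zone.
Total opening cost: 10.
No cover costs less than 10.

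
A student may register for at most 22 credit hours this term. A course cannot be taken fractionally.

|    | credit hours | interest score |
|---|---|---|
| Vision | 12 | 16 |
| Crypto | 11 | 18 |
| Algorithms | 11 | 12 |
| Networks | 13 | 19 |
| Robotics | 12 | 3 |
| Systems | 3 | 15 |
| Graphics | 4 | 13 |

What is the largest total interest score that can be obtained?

47

Take Networks, Systems, and Graphics: credit hours 13 + 3 + 4 = 20 ≤ 22, interest score 19 + 15 + 13 = 47.
No other feasible combination does better.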